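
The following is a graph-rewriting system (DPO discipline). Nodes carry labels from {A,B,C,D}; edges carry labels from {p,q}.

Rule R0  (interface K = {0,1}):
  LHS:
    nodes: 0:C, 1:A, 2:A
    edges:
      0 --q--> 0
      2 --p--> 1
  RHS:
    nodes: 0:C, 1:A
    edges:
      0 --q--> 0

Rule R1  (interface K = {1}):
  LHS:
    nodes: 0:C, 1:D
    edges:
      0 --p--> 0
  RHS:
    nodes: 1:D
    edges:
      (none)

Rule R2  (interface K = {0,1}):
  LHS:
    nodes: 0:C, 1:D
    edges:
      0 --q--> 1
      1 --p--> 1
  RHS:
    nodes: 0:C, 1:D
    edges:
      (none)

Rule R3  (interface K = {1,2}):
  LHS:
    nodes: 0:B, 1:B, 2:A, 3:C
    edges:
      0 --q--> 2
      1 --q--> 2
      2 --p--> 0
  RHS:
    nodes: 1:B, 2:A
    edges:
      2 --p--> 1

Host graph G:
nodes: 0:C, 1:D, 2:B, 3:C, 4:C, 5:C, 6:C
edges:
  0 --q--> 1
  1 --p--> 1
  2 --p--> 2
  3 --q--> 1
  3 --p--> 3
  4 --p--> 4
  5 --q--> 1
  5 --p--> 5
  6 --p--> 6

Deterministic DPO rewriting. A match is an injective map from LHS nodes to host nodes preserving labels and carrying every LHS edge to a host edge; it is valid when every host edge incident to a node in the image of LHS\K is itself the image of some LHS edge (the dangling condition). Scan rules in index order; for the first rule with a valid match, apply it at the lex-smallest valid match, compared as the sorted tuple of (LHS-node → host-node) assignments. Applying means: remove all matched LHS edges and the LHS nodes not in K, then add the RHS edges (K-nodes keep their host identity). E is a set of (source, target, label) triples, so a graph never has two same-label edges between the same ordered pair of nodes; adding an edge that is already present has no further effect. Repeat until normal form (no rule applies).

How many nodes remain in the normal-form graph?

Answer: 5

Rewrite trace:
start.  V:7 E:9  edges: 0-q->1 1-p->1 2-p->2 3-q->1 3-p->3 4-p->4 5-q->1 5-p->5 6-p->6
1. fire R1 via {0↦4, 1↦1}  →  V:6 E:8  edges: 0-q->1 1-p->1 2-p->2 3-q->1 3-p->3 5-q->1 5-p->5 6-p->6
2. fire R1 via {0↦6, 1↦1}  →  V:5 E:7  edges: 0-q->1 1-p->1 2-p->2 3-q->1 3-p->3 5-q->1 5-p->5
3. fire R2 via {0↦0, 1↦1}  →  V:5 E:5  edges: 2-p->2 3-q->1 3-p->3 5-q->1 5-p->5
final graph: no rule applies after step 3
NF nodes: {0:C, 1:D, 2:B, 3:C, 5:C}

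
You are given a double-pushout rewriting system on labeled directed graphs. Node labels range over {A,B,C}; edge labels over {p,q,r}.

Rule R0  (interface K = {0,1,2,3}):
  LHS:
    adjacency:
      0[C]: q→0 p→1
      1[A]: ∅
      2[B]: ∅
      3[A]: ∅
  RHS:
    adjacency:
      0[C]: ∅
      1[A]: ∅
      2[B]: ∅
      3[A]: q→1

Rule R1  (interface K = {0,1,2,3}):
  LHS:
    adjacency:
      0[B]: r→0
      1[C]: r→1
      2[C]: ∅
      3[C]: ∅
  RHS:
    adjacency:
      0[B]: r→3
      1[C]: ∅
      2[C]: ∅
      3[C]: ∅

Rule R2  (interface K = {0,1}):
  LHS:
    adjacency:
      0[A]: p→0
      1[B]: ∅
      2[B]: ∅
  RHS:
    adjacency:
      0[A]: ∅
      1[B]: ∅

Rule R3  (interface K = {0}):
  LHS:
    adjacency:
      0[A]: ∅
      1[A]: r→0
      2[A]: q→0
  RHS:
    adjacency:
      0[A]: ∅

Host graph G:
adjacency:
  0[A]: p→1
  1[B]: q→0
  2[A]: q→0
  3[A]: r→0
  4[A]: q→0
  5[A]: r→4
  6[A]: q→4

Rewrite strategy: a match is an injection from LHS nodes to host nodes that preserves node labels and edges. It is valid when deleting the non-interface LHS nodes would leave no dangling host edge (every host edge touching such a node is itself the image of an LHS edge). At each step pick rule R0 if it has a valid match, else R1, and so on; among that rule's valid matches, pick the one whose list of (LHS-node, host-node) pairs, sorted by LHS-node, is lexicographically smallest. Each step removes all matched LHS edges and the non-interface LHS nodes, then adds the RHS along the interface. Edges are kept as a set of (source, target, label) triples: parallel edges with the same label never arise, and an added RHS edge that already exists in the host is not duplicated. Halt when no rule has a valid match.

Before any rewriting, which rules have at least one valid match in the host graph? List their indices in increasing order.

Answer: [R3]

Steps:
R0: no valid match — LHS pattern not found
R1: no valid match — LHS pattern not found
R2: no valid match — LHS pattern not found
R3: 2 valid matches — {0↦0, 1↦3, 2↦2}, {0↦4, 1↦5, 2↦6}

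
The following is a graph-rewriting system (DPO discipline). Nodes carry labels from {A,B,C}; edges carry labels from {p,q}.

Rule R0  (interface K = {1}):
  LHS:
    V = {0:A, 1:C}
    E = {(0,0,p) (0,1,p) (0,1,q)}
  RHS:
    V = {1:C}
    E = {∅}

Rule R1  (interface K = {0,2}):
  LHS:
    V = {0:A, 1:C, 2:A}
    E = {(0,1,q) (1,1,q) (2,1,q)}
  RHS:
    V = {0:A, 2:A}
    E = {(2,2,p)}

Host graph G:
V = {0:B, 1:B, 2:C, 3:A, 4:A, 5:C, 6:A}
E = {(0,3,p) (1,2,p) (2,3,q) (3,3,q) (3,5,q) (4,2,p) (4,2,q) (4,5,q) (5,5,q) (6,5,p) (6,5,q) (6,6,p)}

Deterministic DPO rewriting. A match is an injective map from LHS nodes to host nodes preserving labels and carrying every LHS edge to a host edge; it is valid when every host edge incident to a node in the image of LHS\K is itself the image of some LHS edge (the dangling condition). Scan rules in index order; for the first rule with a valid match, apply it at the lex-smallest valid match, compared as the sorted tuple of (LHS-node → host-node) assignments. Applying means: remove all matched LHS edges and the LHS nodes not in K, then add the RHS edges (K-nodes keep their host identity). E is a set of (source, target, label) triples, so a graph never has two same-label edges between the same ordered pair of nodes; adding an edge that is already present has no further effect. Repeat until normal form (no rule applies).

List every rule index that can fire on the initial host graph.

R0: 1 valid match — {0↦6, 1↦5}
R1: no valid match — 6 raw matches, all fail dangling condition

Answer: [R0]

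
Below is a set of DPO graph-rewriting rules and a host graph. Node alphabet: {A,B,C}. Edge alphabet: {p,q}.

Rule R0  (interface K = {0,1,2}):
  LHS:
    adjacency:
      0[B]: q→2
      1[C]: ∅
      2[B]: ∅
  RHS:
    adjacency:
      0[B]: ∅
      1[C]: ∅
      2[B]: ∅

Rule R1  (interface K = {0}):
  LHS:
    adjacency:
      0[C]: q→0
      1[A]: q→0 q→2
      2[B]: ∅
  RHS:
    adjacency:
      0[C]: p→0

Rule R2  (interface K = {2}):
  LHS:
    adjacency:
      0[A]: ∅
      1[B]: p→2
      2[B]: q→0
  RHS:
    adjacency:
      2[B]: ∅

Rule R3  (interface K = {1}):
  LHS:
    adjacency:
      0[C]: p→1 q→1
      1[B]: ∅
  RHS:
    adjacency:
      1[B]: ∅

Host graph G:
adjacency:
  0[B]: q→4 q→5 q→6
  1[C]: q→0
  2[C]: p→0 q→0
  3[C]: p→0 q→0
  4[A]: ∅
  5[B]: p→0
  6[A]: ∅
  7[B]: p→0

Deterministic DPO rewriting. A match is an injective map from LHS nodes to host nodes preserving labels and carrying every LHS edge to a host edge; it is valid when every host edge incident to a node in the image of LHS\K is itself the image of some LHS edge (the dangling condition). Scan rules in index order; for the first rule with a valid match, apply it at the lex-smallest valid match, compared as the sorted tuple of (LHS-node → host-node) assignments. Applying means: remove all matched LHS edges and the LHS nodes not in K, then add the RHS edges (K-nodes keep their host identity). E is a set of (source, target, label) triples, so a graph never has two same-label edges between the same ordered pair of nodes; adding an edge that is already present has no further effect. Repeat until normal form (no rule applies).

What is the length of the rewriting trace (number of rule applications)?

Answer: 5

Derivation:
[0] host  ⇒  8 nodes, 10 edges  {0-q->4 0-q->5 0-q->6 1-q->0 2-p->0 2-q->0 3-p->0 3-q->0 5-p->0 7-p->0}
[1] R0 @ {0↦0, 1↦1, 2↦5}  ⇒  8 nodes, 9 edges  {0-q->4 0-q->6 1-q->0 2-p->0 2-q->0 3-p->0 3-q->0 5-p->0 7-p->0}
[2] R2 @ {0↦4, 1↦5, 2↦0}  ⇒  6 nodes, 7 edges  {0-q->6 1-q->0 2-p->0 2-q->0 3-p->0 3-q->0 7-p->0}
[3] R2 @ {0↦6, 1↦7, 2↦0}  ⇒  4 nodes, 5 edges  {1-q->0 2-p->0 2-q->0 3-p->0 3-q->0}
[4] R3 @ {0↦2, 1↦0}  ⇒  3 nodes, 3 edges  {1-q->0 3-p->0 3-q->0}
[5] R3 @ {0↦3, 1↦0}  ⇒  2 nodes, 1 edges  {1-q->0}
normal form: no rule applies after step 5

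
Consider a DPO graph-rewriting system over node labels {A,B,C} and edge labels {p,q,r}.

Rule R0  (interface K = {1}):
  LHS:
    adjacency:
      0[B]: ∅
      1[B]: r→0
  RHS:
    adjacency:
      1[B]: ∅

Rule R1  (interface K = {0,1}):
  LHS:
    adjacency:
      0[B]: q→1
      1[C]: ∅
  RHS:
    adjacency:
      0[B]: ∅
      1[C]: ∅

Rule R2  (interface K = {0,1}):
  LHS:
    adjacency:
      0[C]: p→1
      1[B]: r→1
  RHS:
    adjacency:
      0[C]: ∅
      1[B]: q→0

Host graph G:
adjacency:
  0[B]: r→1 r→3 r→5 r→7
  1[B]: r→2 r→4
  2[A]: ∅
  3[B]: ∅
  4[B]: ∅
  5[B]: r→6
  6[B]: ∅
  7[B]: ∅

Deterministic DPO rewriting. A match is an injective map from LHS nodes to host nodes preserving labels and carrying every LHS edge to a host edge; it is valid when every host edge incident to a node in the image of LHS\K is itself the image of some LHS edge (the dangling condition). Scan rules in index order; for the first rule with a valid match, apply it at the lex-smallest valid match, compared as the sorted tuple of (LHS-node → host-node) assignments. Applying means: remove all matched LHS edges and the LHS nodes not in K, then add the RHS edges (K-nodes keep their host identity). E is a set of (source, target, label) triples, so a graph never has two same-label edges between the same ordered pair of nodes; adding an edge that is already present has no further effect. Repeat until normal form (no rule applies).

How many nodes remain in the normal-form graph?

Answer: 3

Derivation:
start.  V:8 E:7  edges: 0-r->1 0-r->3 0-r->5 0-r->7 1-r->2 1-r->4 5-r->6
1. fire R0 via {0↦3, 1↦0}  →  V:7 E:6  edges: 0-r->1 0-r->5 0-r->7 1-r->2 1-r->4 5-r->6
2. fire R0 via {0↦4, 1↦1}  →  V:6 E:5  edges: 0-r->1 0-r->5 0-r->7 1-r->2 5-r->6
3. fire R0 via {0↦6, 1↦5}  →  V:5 E:4  edges: 0-r->1 0-r->5 0-r->7 1-r->2
4. fire R0 via {0↦5, 1↦0}  →  V:4 E:3  edges: 0-r->1 0-r->7 1-r->2
5. fire R0 via {0↦7, 1↦0}  →  V:3 E:2  edges: 0-r->1 1-r->2
final graph: no rule applies after step 5
NF nodes: {0:B, 1:B, 2:A}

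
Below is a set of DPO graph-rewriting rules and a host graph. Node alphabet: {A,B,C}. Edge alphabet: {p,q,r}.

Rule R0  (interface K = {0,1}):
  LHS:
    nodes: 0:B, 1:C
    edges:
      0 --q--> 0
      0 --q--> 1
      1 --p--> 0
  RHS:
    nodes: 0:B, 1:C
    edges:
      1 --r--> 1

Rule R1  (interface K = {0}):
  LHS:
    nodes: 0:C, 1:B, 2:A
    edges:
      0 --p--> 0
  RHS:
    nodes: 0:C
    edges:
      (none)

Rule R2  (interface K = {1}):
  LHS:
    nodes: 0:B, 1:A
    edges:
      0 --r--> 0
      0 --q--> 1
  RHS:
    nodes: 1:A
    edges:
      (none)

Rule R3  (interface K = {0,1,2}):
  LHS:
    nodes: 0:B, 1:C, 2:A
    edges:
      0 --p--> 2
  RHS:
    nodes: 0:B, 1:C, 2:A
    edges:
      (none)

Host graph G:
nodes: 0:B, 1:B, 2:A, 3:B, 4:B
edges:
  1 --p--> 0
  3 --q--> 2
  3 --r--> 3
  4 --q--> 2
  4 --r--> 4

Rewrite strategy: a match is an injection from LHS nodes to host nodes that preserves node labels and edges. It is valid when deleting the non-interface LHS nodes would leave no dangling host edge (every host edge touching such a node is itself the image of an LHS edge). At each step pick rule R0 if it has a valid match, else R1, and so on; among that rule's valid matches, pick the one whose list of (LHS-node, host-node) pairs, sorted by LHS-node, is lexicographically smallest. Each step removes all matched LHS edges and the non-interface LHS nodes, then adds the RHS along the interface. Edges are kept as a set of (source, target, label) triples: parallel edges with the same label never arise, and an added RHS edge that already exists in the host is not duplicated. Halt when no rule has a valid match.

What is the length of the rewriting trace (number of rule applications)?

Answer: 2

Rewrite trace:
initial: |V|=5 |E|=5  E = 1-p->0 3-q->2 3-r->3 4-q->2 4-r->4
step 1: apply R2 at {0↦3, 1↦2}  → |V|=4 |E|=3  E = 1-p->0 4-q->2 4-r->4
step 2: apply R2 at {0↦4, 1↦2}  → |V|=3 |E|=1  E = 1-p->0
final graph: no rule applies after step 2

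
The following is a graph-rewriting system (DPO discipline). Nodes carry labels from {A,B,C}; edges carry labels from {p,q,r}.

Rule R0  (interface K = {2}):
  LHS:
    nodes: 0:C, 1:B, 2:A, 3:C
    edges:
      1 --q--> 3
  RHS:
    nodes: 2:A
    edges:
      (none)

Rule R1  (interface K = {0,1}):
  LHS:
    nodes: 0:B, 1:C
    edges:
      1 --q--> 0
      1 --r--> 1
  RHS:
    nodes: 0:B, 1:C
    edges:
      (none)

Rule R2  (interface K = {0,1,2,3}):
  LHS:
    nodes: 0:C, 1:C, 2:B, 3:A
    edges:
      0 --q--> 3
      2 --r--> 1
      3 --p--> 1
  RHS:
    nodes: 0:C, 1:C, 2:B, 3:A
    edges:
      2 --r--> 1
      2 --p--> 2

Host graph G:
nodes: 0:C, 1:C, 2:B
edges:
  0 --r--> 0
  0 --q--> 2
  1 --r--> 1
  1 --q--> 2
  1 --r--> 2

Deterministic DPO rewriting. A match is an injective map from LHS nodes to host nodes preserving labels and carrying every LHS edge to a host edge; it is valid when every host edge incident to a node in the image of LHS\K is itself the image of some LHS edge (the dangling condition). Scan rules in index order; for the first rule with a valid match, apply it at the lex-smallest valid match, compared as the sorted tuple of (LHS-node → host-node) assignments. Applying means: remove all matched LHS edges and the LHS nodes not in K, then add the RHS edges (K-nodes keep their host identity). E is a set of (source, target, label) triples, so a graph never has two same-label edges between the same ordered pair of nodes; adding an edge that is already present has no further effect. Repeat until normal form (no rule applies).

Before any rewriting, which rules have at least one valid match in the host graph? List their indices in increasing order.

R0: no valid match — LHS pattern not found
R1: 2 valid matches — {0↦2, 1↦0}, {0↦2, 1↦1}
R2: no valid match — LHS pattern not found

Answer: [R1]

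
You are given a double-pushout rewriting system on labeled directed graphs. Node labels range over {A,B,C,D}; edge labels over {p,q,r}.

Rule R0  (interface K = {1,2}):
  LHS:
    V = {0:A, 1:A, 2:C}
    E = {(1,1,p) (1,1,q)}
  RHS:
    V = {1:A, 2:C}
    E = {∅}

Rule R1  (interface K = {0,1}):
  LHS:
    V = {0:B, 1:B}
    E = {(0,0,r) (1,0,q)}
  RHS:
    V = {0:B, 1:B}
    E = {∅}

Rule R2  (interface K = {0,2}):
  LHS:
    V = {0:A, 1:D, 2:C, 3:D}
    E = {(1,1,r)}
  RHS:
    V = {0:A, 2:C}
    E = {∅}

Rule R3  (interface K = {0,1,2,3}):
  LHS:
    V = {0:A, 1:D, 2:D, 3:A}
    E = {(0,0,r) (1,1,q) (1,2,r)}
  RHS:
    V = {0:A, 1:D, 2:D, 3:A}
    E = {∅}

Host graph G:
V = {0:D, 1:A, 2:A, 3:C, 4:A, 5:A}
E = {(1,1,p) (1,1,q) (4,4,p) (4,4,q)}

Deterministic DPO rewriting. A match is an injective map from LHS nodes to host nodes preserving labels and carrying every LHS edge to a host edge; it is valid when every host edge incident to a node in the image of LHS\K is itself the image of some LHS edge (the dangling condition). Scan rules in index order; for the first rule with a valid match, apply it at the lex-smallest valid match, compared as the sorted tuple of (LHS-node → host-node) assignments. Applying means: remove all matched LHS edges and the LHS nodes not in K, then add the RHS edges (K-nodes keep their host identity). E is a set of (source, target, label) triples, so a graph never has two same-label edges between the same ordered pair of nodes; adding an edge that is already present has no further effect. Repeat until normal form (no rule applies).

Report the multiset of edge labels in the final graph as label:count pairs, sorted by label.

Answer: (no edges)

Rewrite trace:
start.  V:6 E:4  edges: 1-p->1 1-q->1 4-p->4 4-q->4
1. fire R0 via {0↦2, 1↦1, 2↦3}  →  V:5 E:2  edges: 4-p->4 4-q->4
2. fire R0 via {0↦1, 1↦4, 2↦3}  →  V:4 E:0  edges: ∅
normal form: no rule applies after step 2
NF edges: []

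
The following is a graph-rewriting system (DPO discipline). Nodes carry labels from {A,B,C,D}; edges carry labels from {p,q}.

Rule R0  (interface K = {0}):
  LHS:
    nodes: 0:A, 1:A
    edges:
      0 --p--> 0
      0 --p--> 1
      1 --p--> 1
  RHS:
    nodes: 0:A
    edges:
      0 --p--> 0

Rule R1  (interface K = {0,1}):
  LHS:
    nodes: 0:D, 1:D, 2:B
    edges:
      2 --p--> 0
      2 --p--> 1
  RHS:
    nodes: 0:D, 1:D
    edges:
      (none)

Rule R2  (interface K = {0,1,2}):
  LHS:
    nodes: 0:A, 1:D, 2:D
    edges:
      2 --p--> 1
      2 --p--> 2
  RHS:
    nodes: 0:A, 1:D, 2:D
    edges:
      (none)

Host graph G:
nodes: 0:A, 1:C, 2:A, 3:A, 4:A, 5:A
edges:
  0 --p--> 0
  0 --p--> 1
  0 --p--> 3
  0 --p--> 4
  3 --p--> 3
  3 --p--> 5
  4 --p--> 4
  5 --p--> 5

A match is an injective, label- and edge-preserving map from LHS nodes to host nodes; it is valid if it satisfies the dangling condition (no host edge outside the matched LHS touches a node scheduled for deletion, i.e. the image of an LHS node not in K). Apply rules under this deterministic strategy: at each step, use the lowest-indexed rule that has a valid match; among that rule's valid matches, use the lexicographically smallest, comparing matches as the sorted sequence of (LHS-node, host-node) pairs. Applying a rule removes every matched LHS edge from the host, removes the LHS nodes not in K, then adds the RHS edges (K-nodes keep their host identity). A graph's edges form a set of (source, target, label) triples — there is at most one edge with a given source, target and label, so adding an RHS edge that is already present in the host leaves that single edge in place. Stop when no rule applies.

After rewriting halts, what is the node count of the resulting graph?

start.  V:6 E:8  edges: 0-p->0 0-p->1 0-p->3 0-p->4 3-p->3 3-p->5 4-p->4 5-p->5
1. fire R0 via {0↦0, 1↦4}  →  V:5 E:6  edges: 0-p->0 0-p->1 0-p->3 3-p->3 3-p->5 5-p->5
2. fire R0 via {0↦3, 1↦5}  →  V:4 E:4  edges: 0-p->0 0-p->1 0-p->3 3-p->3
3. fire R0 via {0↦0, 1↦3}  →  V:3 E:2  edges: 0-p->0 0-p->1
normal form: no rule applies after step 3
NF nodes: {0:A, 1:C, 2:A}

Answer: 3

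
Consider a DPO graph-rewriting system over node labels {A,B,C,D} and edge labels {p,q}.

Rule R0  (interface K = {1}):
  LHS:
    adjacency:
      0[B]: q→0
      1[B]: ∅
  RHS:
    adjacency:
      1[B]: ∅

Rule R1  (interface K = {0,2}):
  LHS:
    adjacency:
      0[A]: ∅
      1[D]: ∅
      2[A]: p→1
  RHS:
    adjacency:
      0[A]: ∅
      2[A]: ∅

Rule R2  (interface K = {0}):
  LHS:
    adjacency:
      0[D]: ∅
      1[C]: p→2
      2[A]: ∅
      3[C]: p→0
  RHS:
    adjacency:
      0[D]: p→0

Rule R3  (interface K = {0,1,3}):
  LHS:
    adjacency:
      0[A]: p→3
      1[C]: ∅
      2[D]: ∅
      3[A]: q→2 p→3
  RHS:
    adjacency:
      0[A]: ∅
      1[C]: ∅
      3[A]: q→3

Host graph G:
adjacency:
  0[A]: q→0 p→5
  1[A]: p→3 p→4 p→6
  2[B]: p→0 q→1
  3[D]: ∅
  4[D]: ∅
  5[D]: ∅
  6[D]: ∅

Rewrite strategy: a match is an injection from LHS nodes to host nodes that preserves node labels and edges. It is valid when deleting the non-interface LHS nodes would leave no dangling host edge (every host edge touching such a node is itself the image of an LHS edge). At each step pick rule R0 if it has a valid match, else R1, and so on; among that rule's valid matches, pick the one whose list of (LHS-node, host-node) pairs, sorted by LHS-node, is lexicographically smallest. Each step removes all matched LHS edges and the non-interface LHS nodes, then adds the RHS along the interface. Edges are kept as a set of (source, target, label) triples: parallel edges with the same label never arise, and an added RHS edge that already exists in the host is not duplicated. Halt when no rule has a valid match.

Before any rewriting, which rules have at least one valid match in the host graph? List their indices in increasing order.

R0: no valid match — LHS pattern not found
R1: 4 valid matches — {0↦0, 1↦3, 2↦1}, {0↦0, 1↦4, 2↦1}, {0↦0, 1↦6, 2↦1} (+1 more)
R2: no valid match — LHS pattern not found
R3: no valid match — LHS pattern not found

Answer: [R1]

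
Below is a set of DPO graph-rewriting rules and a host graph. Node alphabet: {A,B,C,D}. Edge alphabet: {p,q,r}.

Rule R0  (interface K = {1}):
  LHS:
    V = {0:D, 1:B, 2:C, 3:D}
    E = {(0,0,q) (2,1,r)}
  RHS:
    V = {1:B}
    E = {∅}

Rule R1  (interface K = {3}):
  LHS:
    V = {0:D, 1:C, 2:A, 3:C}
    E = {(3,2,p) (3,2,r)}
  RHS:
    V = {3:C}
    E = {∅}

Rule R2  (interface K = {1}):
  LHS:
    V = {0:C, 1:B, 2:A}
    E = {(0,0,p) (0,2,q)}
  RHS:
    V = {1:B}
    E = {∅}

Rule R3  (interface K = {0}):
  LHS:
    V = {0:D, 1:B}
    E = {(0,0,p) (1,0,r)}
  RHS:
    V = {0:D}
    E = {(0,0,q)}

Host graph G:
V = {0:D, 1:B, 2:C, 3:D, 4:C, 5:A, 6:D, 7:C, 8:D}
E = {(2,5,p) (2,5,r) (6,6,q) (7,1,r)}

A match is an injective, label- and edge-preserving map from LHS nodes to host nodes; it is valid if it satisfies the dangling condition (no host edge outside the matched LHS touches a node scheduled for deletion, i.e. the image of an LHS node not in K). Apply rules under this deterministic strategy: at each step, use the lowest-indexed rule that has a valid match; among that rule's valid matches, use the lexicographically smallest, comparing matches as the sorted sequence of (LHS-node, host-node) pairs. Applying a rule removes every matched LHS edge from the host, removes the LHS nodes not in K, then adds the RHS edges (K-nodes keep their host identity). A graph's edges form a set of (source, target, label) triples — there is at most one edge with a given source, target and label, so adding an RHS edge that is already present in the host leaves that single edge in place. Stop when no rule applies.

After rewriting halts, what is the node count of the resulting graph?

[0] host  ⇒  9 nodes, 4 edges  {2-p->5 2-r->5 6-q->6 7-r->1}
[1] R0 @ {0↦6, 1↦1, 2↦7, 3↦0}  ⇒  6 nodes, 2 edges  {2-p->5 2-r->5}
[2] R1 @ {0↦3, 1↦4, 2↦5, 3↦2}  ⇒  3 nodes, 0 edges  {∅}
final graph: no rule applies after step 2
NF nodes: {1:B, 2:C, 8:D}

Answer: 3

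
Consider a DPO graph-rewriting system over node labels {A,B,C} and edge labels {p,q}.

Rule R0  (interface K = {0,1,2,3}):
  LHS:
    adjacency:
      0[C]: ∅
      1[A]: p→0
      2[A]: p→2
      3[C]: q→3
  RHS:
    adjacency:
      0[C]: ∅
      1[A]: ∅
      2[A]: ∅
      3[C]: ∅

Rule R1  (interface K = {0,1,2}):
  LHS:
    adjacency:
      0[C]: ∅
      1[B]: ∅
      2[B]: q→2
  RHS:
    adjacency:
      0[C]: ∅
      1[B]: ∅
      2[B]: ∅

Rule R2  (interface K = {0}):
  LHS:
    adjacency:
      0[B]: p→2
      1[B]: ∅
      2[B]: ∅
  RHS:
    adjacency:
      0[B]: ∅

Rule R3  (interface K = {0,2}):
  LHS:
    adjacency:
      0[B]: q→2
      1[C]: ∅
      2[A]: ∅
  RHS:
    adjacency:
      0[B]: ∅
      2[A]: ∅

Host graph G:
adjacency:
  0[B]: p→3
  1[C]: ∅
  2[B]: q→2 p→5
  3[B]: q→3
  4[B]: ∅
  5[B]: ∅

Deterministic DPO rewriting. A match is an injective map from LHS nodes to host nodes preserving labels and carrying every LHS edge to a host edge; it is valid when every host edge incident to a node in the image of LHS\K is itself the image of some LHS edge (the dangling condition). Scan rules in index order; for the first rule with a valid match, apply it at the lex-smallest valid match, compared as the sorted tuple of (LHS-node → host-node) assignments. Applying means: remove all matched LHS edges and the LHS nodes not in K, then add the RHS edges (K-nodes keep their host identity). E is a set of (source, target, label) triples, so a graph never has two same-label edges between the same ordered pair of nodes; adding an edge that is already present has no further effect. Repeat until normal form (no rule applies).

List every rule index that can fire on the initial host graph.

Answer: [R1,R2]

Steps:
R0: no valid match — LHS pattern not found
R1: 8 valid matches — {0↦1, 1↦0, 2↦2}, {0↦1, 1↦0, 2↦3}, {0↦1, 1↦2, 2↦3} (+5 more)
R2: 1 valid match — {0↦2, 1↦4, 2↦5}
R3: no valid match — LHS pattern not found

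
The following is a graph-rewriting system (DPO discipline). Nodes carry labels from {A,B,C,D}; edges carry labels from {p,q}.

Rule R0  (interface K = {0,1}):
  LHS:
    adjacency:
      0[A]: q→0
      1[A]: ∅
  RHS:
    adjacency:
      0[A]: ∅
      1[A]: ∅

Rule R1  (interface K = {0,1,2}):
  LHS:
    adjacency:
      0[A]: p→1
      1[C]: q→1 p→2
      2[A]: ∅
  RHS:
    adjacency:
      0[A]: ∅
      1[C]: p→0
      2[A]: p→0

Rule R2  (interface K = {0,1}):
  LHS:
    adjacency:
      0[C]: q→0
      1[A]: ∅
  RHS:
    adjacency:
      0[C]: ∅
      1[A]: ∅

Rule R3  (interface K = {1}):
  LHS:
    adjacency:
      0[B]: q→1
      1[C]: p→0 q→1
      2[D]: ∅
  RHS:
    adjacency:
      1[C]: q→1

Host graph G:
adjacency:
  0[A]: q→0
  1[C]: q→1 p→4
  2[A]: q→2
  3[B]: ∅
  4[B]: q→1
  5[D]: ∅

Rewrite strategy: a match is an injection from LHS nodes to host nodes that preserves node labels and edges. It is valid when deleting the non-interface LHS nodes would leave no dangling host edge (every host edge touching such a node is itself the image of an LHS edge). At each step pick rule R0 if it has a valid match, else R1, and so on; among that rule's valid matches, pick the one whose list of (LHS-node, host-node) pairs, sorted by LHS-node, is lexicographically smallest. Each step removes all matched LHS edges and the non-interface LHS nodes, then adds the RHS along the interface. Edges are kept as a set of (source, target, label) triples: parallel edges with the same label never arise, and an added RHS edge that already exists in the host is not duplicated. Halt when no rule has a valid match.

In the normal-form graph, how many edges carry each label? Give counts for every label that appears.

[0] host  ⇒  6 nodes, 5 edges  {0-q->0 1-q->1 1-p->4 2-q->2 4-q->1}
[1] R0 @ {0↦0, 1↦2}  ⇒  6 nodes, 4 edges  {1-q->1 1-p->4 2-q->2 4-q->1}
[2] R0 @ {0↦2, 1↦0}  ⇒  6 nodes, 3 edges  {1-q->1 1-p->4 4-q->1}
[3] R2 @ {0↦1, 1↦0}  ⇒  6 nodes, 2 edges  {1-p->4 4-q->1}
normal form: no rule applies after step 3
NF edges: [(1, 4, 'p'), (4, 1, 'q')]

Answer: p:1 q:1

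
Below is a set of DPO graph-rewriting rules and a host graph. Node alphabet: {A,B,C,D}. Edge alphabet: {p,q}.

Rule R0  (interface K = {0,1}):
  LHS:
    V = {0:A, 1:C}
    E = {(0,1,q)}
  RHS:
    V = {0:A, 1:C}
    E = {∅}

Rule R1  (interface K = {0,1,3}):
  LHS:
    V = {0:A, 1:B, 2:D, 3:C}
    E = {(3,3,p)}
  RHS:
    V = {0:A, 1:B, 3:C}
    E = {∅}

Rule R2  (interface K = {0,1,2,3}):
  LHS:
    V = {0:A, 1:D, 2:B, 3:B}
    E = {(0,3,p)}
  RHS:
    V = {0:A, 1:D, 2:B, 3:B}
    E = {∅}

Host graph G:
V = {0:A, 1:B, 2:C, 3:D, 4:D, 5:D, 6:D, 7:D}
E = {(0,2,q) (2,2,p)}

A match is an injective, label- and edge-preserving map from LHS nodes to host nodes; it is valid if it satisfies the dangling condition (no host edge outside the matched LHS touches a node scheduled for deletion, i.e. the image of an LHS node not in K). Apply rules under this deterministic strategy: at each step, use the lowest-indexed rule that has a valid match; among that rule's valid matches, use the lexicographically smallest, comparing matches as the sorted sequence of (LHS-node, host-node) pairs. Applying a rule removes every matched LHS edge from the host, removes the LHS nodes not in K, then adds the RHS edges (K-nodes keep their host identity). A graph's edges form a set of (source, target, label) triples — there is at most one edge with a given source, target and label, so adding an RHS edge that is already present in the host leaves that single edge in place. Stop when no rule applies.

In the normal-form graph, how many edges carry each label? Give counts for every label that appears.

[0] host  ⇒  8 nodes, 2 edges  {0-q->2 2-p->2}
[1] R0 @ {0↦0, 1↦2}  ⇒  8 nodes, 1 edges  {2-p->2}
[2] R1 @ {0↦0, 1↦1, 2↦3, 3↦2}  ⇒  7 nodes, 0 edges  {∅}
normal form: no rule applies after step 2
NF edges: []

Answer: (no edges)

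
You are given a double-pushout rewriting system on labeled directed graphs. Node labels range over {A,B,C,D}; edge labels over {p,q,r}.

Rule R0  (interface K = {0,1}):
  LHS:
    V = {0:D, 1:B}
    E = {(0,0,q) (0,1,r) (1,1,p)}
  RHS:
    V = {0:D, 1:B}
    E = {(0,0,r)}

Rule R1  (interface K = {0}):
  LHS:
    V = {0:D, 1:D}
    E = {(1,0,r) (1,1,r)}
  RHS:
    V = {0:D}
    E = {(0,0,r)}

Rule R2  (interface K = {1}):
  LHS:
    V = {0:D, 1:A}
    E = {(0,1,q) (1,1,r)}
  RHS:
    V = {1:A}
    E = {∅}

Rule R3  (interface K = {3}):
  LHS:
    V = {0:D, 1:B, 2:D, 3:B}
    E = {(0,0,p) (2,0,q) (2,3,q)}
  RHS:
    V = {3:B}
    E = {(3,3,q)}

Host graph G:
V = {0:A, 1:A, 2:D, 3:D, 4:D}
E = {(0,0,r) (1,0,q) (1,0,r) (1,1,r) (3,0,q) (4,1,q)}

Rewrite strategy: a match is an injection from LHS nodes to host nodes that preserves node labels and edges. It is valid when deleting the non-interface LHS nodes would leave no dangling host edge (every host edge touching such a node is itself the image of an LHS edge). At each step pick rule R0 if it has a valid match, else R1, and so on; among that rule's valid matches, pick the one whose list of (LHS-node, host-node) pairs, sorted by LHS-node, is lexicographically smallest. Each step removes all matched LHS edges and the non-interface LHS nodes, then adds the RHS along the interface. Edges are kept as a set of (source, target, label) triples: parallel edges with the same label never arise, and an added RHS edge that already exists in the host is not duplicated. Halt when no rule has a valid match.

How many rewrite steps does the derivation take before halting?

[0] host  ⇒  5 nodes, 6 edges  {0-r->0 1-q->0 1-r->0 1-r->1 3-q->0 4-q->1}
[1] R2 @ {0↦3, 1↦0}  ⇒  4 nodes, 4 edges  {1-q->0 1-r->0 1-r->1 4-q->1}
[2] R2 @ {0↦4, 1↦1}  ⇒  3 nodes, 2 edges  {1-q->0 1-r->0}
final graph: no rule applies after step 2

Answer: 2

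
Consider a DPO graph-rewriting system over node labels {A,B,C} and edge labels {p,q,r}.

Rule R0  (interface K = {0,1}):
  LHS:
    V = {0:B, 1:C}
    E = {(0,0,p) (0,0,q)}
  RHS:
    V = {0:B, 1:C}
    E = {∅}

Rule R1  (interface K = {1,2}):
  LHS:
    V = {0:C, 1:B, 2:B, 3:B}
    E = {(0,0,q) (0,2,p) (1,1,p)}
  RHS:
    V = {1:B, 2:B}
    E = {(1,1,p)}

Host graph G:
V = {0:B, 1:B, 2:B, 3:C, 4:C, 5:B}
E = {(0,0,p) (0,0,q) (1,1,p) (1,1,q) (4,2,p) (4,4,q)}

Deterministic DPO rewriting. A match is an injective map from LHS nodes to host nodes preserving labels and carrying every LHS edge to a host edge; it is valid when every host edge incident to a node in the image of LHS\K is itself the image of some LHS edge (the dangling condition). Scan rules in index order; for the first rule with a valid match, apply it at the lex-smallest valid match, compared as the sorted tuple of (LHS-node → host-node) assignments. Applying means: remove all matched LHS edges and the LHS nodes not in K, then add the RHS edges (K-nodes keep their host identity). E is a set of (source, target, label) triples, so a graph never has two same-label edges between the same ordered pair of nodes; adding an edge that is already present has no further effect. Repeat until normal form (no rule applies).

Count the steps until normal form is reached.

Answer: 2

Rewrite trace:
[0] host  ⇒  6 nodes, 6 edges  {0-p->0 0-q->0 1-p->1 1-q->1 4-p->2 4-q->4}
[1] R0 @ {0↦0, 1↦3}  ⇒  6 nodes, 4 edges  {1-p->1 1-q->1 4-p->2 4-q->4}
[2] R0 @ {0↦1, 1↦3}  ⇒  6 nodes, 2 edges  {4-p->2 4-q->4}
final graph: no rule applies after step 2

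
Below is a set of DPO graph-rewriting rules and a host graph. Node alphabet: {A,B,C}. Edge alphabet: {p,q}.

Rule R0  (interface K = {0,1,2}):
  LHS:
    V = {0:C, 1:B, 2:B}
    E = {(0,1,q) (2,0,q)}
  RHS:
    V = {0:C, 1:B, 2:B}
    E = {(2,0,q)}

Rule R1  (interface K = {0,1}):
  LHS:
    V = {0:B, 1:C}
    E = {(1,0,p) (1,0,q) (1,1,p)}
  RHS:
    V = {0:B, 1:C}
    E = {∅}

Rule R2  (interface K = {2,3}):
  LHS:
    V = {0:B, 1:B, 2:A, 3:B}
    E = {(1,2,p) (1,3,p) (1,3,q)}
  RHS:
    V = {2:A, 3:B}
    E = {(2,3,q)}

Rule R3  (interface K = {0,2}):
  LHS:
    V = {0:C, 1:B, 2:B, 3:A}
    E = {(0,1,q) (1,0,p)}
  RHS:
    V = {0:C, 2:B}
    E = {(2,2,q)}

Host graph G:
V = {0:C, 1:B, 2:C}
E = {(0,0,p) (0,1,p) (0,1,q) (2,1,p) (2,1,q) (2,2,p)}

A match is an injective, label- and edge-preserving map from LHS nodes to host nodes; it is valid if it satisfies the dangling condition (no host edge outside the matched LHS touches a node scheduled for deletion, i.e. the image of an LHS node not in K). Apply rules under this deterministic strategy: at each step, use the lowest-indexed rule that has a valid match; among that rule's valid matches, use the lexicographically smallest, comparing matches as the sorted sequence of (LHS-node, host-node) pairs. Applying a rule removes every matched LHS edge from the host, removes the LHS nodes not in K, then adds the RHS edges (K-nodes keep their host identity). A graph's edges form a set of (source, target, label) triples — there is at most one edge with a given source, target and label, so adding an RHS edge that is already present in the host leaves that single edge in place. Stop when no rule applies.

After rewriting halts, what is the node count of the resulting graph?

Answer: 3

Rewrite trace:
[0] host  ⇒  3 nodes, 6 edges  {0-p->0 0-p->1 0-q->1 2-p->1 2-q->1 2-p->2}
[1] R1 @ {0↦1, 1↦0}  ⇒  3 nodes, 3 edges  {2-p->1 2-q->1 2-p->2}
[2] R1 @ {0↦1, 1↦2}  ⇒  3 nodes, 0 edges  {∅}
final graph: no rule applies after step 2
NF nodes: {0:C, 1:B, 2:C}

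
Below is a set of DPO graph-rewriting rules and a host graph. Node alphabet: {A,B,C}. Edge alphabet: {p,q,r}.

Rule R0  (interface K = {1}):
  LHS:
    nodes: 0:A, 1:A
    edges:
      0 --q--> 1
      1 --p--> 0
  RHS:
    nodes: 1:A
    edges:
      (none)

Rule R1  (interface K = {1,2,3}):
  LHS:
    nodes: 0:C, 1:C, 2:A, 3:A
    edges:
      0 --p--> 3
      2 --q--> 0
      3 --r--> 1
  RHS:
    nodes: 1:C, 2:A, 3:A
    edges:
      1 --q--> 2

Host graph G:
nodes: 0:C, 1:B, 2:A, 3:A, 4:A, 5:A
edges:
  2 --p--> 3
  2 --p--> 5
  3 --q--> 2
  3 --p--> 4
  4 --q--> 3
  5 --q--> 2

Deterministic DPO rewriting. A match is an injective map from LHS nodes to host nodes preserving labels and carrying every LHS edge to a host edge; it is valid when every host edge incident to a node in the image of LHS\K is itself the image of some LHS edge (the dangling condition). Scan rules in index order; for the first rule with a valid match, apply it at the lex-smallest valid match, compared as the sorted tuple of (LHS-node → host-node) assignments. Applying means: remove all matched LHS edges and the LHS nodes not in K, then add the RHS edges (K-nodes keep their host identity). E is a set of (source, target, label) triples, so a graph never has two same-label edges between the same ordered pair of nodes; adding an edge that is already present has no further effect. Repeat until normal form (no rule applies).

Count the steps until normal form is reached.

Answer: 3

Rewrite trace:
[0] host  ⇒  6 nodes, 6 edges  {2-p->3 2-p->5 3-q->2 3-p->4 4-q->3 5-q->2}
[1] R0 @ {0↦4, 1↦3}  ⇒  5 nodes, 4 edges  {2-p->3 2-p->5 3-q->2 5-q->2}
[2] R0 @ {0↦3, 1↦2}  ⇒  4 nodes, 2 edges  {2-p->5 5-q->2}
[3] R0 @ {0↦5, 1↦2}  ⇒  3 nodes, 0 edges  {∅}
normal form: no rule applies after step 3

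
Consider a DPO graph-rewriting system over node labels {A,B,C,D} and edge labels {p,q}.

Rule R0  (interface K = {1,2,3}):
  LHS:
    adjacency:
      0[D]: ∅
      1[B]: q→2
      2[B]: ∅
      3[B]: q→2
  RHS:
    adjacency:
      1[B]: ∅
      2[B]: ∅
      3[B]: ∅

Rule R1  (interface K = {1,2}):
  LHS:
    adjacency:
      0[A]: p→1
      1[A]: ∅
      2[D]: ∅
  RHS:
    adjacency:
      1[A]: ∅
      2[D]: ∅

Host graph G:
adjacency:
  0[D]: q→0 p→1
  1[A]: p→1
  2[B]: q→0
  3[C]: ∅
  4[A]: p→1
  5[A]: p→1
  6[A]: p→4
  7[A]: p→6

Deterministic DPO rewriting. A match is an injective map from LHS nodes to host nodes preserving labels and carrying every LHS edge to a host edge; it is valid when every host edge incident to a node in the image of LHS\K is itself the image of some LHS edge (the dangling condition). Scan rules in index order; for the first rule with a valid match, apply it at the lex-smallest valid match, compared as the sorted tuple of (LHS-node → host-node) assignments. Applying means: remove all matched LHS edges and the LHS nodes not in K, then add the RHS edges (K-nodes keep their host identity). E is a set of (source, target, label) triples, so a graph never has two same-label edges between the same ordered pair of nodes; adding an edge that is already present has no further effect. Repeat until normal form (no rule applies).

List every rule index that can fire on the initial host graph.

R0: no valid match — LHS pattern not found
R1: 2 valid matches — {0↦5, 1↦1, 2↦0}, {0↦7, 1↦6, 2↦0}

Answer: [R1]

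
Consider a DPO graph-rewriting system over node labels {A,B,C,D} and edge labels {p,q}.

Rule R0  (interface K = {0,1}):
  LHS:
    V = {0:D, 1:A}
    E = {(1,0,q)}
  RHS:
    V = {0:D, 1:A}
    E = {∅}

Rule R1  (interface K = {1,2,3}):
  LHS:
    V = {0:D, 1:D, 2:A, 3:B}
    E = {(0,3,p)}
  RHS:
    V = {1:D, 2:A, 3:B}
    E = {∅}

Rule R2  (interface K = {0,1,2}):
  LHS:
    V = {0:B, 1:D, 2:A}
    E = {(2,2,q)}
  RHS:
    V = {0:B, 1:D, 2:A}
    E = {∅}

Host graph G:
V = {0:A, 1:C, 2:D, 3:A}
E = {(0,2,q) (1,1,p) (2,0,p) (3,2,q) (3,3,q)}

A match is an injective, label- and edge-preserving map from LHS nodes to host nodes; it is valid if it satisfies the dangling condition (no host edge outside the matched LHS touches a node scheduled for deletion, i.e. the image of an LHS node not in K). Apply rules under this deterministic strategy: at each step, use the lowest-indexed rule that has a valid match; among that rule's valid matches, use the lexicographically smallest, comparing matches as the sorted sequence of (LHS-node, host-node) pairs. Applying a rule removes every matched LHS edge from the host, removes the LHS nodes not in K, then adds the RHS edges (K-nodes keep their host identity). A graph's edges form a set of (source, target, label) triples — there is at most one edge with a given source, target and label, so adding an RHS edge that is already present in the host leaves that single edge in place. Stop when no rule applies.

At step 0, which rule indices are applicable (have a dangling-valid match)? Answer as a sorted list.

R0: 2 valid matches — {0↦2, 1↦0}, {0↦2, 1↦3}
R1: no valid match — LHS pattern not found
R2: no valid match — LHS pattern not found

Answer: [R0]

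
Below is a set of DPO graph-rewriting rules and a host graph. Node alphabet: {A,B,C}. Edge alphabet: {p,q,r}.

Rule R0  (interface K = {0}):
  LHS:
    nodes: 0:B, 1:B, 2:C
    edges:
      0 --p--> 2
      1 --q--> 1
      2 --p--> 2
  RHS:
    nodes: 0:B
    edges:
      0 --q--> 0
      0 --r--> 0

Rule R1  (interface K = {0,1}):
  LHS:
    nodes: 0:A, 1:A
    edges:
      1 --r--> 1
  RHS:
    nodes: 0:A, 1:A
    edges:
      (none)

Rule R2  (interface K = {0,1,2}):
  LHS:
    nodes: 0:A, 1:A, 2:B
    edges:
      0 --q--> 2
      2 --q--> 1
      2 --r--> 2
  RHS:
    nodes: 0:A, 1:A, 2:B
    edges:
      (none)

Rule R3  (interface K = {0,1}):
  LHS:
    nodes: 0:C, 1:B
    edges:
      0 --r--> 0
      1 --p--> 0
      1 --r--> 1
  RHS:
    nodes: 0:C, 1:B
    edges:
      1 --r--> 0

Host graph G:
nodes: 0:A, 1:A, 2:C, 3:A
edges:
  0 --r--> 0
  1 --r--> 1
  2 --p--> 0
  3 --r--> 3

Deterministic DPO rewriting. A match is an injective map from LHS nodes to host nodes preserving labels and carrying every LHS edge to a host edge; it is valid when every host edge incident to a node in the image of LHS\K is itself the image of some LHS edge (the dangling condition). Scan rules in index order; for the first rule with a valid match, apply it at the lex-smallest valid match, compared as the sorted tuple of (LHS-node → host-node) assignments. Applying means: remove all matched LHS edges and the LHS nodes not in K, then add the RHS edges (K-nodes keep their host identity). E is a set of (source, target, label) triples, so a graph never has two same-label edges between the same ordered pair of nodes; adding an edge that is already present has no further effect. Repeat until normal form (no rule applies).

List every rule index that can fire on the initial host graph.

R0: no valid match — LHS pattern not found
R1: 6 valid matches — {0↦0, 1↦1}, {0↦0, 1↦3}, {0↦1, 1↦0} (+3 more)
R2: no valid match — LHS pattern not found
R3: no valid match — LHS pattern not found

Answer: [R1]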